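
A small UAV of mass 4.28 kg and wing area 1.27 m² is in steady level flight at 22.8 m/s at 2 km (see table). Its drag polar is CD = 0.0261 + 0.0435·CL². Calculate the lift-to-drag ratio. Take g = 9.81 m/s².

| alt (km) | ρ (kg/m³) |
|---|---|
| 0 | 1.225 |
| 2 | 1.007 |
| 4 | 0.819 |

At 2 km, from the table: ρ = 1.007 kg/m³.
Level flight ⇒ L = W = m·g = 4.28 × 9.81 = 41.987 N.
Dynamic pressure q = 0.5 × 1.007 × 22.8² = 261.7 Pa.
CL = 2W/(ρv²S) = 2×41.987/(1.007×22.8²×1.27) = 0.1263.
CD = 0.0261 + 0.0435 × 0.1263² = 0.02679.
L/D = CL/CD = 0.1263 / 0.02679 = 4.71

L/D = 4.71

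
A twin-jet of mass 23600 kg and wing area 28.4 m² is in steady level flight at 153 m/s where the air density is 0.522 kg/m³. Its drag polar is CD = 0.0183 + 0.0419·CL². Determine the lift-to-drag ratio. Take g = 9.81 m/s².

L/D = 14.4

Weight W = mg = 23600 × 9.81 = 2.3152×10^5 N; in level flight L = W.
q = ½ρv² = ½ × 0.522 × 153² = 6110 Pa.
Required CL = L/(qS) = 2.3152×10^5/(6110·28.4) = 1.334.
CD = 0.0183 + 0.0419 × 1.334² = 0.09289.
L/D = CL/CD = 1.334 / 0.09289 = 14.4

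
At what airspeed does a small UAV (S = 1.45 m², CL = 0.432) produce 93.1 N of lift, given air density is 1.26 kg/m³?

L = ½ρv²S·CL ⇒ v = √(2L/(ρ·S·CL))
v = √(2 × 93.1 / (1.26 × 1.45 × 0.432)) = √235.9 = 15.4 m/s

v = 15.4 m/s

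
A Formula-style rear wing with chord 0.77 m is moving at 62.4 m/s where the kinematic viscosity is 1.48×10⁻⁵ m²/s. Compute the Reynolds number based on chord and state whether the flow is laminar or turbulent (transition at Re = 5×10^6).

Re = v·c/ν = 62.4 × 0.77 / (1.48×10⁻⁵) = 3.25×10^6
Since 3.25×10^6 < 5×10^6, the flow is laminar.

Re = 3.25×10^6 (laminar)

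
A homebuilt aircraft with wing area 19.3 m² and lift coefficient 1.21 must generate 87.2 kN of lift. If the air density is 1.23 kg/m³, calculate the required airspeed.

v = 77.9 m/s

L = ½ρv²S·CL ⇒ v = √(2L/(ρ·S·CL))
v = √(2 × 87200 / (1.23 × 19.3 × 1.21)) = √6072 = 77.9 m/s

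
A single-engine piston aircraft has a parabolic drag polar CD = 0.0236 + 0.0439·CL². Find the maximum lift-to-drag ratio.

For CD = CD0 + K·CL², (L/D)max occurs at CL* = √(CD0/K) and equals 1/(2√(K·CD0)).
(L/D)max = 1/(2√(0.0439 × 0.0236)) = 1/(2 × 0.03219) = 15.5

(L/D)max = 15.5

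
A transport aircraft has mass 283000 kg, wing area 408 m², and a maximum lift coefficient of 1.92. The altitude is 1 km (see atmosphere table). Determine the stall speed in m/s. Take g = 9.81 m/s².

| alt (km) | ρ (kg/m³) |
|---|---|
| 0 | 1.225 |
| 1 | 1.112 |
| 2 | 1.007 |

V_stall = 79.8 m/s

At 1 km, from the table: ρ = 1.112 kg/m³.
At stall, lift equals weight: L = W = m·g = 283000 × 9.81 = 2.776×10^6 N.
From L = ½ρV²S·CL,max = W: V_stall = √(2W/(ρSCL,max)) = √(2·2.776×10^6/(1.112·408·1.92))
V_stall = √6374 = 79.8 m/s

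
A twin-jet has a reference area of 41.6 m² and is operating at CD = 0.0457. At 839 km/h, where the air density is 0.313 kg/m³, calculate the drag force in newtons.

Convert speed: v = 839 km/h ÷ 3.6 = 233.1 m/s.
D = ½ρv²S·CD = ½ × 0.313 × 233.1² × 41.6 × 0.0457 = 16200 N ≈ 16.2 kN

D = 16200 N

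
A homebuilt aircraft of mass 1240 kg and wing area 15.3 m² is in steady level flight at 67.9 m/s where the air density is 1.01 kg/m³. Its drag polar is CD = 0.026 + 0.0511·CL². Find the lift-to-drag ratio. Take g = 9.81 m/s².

L/D = 10.7

Level flight ⇒ L = W = m·g = 1240 × 9.81 = 12164 N.
Dynamic pressure q = 0.5 × 1.01 × 67.9² = 2328 Pa.
CL = W/(q·S) = 12164 / (2328 × 15.3) = 0.3415.
CD = 0.026 + 0.0511 × 0.3415² = 0.03196.
L/D = CL/CD = 0.3415 / 0.03196 = 10.7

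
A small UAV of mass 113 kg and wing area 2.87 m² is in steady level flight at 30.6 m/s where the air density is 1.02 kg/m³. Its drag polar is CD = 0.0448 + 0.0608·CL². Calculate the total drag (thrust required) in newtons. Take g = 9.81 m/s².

D = 116 N

In steady level flight, lift balances weight: W = mg = 113 × 9.81 = 1108.5 N.
q = ½ρv² = ½ × 1.02 × 30.6² = 477.5 Pa.
Required CL = L/(qS) = 1108.5/(477.5·2.87) = 0.8088.
CD = 0.0448 + 0.0608 × 0.8088² = 0.08457.
D = q·S·CD = 477.5 × 2.87 × 0.08457 = 115.9 N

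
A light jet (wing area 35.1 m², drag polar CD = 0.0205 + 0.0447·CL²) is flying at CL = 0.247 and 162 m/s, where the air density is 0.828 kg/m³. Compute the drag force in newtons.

CD = 0.0205 + 0.0447 × 0.247² = 0.02323
D = ½ρv²S·CD = ½ × 0.828 × 162² × 35.1 × 0.02323 = 8860 N

D = 8860 N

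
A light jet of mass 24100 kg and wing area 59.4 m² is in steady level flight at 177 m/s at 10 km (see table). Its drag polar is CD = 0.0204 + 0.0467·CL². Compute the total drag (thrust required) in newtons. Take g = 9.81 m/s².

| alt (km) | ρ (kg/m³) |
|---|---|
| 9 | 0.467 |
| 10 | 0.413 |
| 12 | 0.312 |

At 10 km, from the table: ρ = 0.413 kg/m³.
Level flight ⇒ L = W = m·g = 24100 × 9.81 = 2.3642×10^5 N.
Dynamic pressure q = 0.5 × 0.413 × 177² = 6469 Pa.
CL = W/(q·S) = 2.3642×10^5 / (6469 × 59.4) = 0.6152.
CD = 0.0204 + 0.0467 × 0.6152² = 0.03808.
D = q·S·CD = 6469 × 59.4 × 0.03808 = 14630 N

D = 14600 N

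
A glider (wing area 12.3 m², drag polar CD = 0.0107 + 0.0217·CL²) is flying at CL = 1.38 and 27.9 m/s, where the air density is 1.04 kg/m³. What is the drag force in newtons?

D = 259 N

CD = 0.0107 + 0.0217 × 1.38² = 0.05203
D = ½ρv²S·CD = ½ × 1.04 × 27.9² × 12.3 × 0.05203 = 259 N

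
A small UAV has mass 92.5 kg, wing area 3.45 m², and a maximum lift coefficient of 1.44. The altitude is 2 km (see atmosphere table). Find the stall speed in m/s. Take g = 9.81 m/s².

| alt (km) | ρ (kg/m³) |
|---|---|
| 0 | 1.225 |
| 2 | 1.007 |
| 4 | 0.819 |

V_stall = 19 m/s

At 2 km, from the table: ρ = 1.007 kg/m³.
Weight W = mg = 92.5 × 9.81 = 907.4 N.
From L = ½ρV²S·CL,max = W: V_stall = √(2W/(ρSCL,max)) = √(2·907.4/(1.007·3.45·1.44))
V_stall = √362.8 = 19 m/s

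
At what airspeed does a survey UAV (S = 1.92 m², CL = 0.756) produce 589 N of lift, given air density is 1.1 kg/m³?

v = 27.2 m/s

L = ½ρv²S·CL ⇒ v = √(2L/(ρ·S·CL))
v = √(2 × 589 / (1.1 × 1.92 × 0.756)) = √737.8 = 27.2 m/s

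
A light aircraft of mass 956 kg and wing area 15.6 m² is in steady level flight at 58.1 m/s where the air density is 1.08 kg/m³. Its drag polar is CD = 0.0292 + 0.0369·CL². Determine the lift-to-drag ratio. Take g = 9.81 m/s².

Level flight ⇒ L = W = m·g = 956 × 9.81 = 9378.4 N.
q = ½ρv² = ½ × 1.08 × 58.1² = 1823 Pa.
Required CL = L/(qS) = 9378.4/(1823·15.6) = 0.3298.
CD = 0.0292 + 0.0369 × 0.3298² = 0.03321.
L/D = CL/CD = 0.3298 / 0.03321 = 9.93

L/D = 9.93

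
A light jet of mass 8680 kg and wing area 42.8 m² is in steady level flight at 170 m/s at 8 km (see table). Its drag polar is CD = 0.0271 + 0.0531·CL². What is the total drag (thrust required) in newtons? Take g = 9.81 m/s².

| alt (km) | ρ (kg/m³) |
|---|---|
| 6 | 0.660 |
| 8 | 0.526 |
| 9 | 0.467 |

At 8 km, from the table: ρ = 0.526 kg/m³.
Level flight ⇒ L = W = m·g = 8680 × 9.81 = 85151 N.
Dynamic pressure q = 0.5 × 0.526 × 170² = 7601 Pa.
CL = 2W/(ρv²S) = 2×85151/(0.526×170²×42.8) = 0.2618.
CD = 0.0271 + 0.0531 × 0.2618² = 0.03074.
D = q·S·CD = 7601 × 42.8 × 0.03074 = 9999 N

D = 10000 N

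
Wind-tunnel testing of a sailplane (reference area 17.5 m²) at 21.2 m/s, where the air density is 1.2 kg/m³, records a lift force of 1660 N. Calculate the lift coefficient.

From L = ½ρv²S·CL, rearranging gives CL = 2L/(ρv²S).
CL = 2 × 1660 / (1.2 × 21.2² × 17.5) = 0.352

CL = 0.352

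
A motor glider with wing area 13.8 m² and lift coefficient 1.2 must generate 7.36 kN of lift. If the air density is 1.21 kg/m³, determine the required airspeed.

L = ½ρv²S·CL ⇒ v = √(2L/(ρ·S·CL))
v = √(2 × 7360 / (1.21 × 13.8 × 1.2)) = √734.6 = 27.1 m/s

v = 27.1 m/s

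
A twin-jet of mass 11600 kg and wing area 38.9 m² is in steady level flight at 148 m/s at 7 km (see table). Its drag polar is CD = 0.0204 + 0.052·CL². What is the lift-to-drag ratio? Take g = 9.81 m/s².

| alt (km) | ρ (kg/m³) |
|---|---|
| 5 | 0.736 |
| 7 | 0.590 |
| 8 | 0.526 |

L/D = 14.6

At 7 km, from the table: ρ = 0.590 kg/m³.
Weight W = mg = 11600 × 9.81 = 1.138×10^5 N; in level flight L = W.
q = ½ρv² = ½ × 0.59 × 148² = 6462 Pa.
CL = W/(q·S) = 1.138×10^5 / (6462 × 38.9) = 0.4527.
CD = 0.0204 + 0.052 × 0.4527² = 0.03106.
L/D = CL/CD = 0.4527 / 0.03106 = 14.6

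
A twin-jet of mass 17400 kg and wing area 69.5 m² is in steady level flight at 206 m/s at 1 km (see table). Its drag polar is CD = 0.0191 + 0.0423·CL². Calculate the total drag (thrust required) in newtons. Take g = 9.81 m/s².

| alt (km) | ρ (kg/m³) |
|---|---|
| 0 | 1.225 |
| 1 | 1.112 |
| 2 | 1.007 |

At 1 km, from the table: ρ = 1.112 kg/m³.
Weight W = mg = 17400 × 9.81 = 1.7069×10^5 N; in level flight L = W.
Dynamic pressure q = 0.5 × 1.112 × 206² = 23590 Pa.
CL = 2W/(ρv²S) = 2×1.7069×10^5/(1.112×206²×69.5) = 0.1041.
CD = 0.0191 + 0.0423 × 0.1041² = 0.01956.
D = q·S·CD = 23590 × 69.5 × 0.01956 = 32070 N

D = 32100 N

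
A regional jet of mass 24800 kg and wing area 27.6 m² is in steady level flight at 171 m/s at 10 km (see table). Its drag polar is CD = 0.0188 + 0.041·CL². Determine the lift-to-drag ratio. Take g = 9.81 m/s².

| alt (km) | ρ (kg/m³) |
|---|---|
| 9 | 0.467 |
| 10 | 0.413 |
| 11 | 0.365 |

L/D = 13.7

At 10 km, from the table: ρ = 0.413 kg/m³.
Level flight ⇒ L = W = m·g = 24800 × 9.81 = 2.4329×10^5 N.
Dynamic pressure q = 0.5 × 0.413 × 171² = 6038 Pa.
CL = W/(q·S) = 2.4329×10^5 / (6038 × 27.6) = 1.46.
CD = 0.0188 + 0.041 × 1.46² = 0.1062.
L/D = CL/CD = 1.46 / 0.1062 = 13.7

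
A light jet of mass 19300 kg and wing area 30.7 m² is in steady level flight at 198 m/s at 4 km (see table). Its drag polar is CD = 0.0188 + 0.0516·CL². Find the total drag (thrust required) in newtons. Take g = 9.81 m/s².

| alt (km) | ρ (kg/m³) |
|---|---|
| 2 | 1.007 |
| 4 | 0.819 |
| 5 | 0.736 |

D = 13000 N

At 4 km, from the table: ρ = 0.819 kg/m³.
Level flight ⇒ L = W = m·g = 19300 × 9.81 = 1.8933×10^5 N.
Dynamic pressure q = 0.5 × 0.819 × 198² = 16050 Pa.
Required CL = L/(qS) = 1.8933×10^5/(16050·30.7) = 0.3842.
CD = 0.0188 + 0.0516 × 0.3842² = 0.02641.
D = q·S·CD = 16050 × 30.7 × 0.02641 = 13020 N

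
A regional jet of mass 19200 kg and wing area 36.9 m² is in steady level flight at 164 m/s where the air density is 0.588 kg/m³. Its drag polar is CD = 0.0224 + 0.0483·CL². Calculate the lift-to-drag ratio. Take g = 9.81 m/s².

In steady level flight, lift balances weight: W = mg = 19200 × 9.81 = 1.8835×10^5 N.
q = ½ρv² = ½ × 0.588 × 164² = 7907 Pa.
CL = W/(q·S) = 1.8835×10^5 / (7907 × 36.9) = 0.6455.
CD = 0.0224 + 0.0483 × 0.6455² = 0.04253.
L/D = CL/CD = 0.6455 / 0.04253 = 15.2

L/D = 15.2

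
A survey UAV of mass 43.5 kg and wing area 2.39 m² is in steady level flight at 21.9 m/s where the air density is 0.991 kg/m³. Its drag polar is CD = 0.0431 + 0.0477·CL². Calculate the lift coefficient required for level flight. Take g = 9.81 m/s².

In steady level flight, lift balances weight: W = mg = 43.5 × 9.81 = 426.74 N.
q = ½ρv² = ½ × 0.991 × 21.9² = 237.6 Pa.
CL = 2W/(ρv²S) = 2×426.74/(0.991×21.9²×2.39) = 0.7513.

CL = 0.751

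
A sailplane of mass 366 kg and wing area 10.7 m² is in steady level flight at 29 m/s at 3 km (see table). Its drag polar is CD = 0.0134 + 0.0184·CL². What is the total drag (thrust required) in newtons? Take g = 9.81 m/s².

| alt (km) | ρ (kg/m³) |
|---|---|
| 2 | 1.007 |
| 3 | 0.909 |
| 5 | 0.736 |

D = 113 N

At 3 km, from the table: ρ = 0.909 kg/m³.
Weight W = mg = 366 × 9.81 = 3590.5 N; in level flight L = W.
Dynamic pressure q = 0.5 × 0.909 × 29² = 382.2 Pa.
CL = W/(q·S) = 3590.5 / (382.2 × 10.7) = 0.8779.
CD = 0.0134 + 0.0184 × 0.8779² = 0.02758.
D = q·S·CD = 382.2 × 10.7 × 0.02758 = 112.8 N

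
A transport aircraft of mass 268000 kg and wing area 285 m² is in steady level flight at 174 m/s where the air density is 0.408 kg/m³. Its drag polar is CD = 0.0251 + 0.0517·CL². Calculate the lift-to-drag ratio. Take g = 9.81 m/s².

In steady level flight, lift balances weight: W = mg = 268000 × 9.81 = 2.6291×10^6 N.
q = ½ρv² = ½ × 0.408 × 174² = 6176 Pa.
CL = W/(q·S) = 2.6291×10^6 / (6176 × 285) = 1.494.
CD = 0.0251 + 0.0517 × 1.494² = 0.1404.
L/D = CL/CD = 1.494 / 0.1404 = 10.6

L/D = 10.6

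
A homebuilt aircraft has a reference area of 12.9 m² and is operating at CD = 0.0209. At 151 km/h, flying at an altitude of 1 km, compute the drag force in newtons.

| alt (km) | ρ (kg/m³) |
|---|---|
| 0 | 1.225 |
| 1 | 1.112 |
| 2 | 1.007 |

At 1 km, from the table: ρ = 1.112 kg/m³.
Convert speed: v = 151 km/h ÷ 3.6 = 41.94 m/s.
Dynamic pressure q = ½ρv² = ½ × 1.112 × 41.94² = 978.2 Pa.
D = q·S·CD = 978.2 × 12.9 × 0.0209 = 264 N

D = 264 N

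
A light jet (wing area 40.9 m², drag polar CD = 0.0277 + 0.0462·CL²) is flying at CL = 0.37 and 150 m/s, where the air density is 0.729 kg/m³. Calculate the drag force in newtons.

CD = 0.0277 + 0.0462 × 0.37² = 0.03402
D = ½ρv²S·CD = ½ × 0.729 × 150² × 40.9 × 0.03402 = 11400 N

D = 11400 N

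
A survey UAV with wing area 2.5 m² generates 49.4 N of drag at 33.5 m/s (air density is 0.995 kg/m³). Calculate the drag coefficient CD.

From D = ½ρv²S·CD, rearranging gives CD = 2D/(ρv²S).
CD = 2 × 49.4 / (0.995 × 33.5² × 2.5) = 0.0354

CD = 0.0354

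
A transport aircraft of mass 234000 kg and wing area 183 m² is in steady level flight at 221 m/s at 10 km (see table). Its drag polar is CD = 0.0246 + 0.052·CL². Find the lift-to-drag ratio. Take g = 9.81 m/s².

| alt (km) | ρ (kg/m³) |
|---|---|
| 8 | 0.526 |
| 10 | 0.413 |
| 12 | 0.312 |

L/D = 11.8

At 10 km, from the table: ρ = 0.413 kg/m³.
In steady level flight, lift balances weight: W = mg = 234000 × 9.81 = 2.2955×10^6 N.
Dynamic pressure q = 0.5 × 0.413 × 221² = 10090 Pa.
CL = 2W/(ρv²S) = 2×2.2955×10^6/(0.413×221²×183) = 1.244.
CD = 0.0246 + 0.052 × 1.244² = 0.105.
L/D = CL/CD = 1.244 / 0.105 = 11.8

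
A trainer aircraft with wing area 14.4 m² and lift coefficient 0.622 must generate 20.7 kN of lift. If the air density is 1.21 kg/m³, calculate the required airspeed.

L = ½ρv²S·CL ⇒ v = √(2L/(ρ·S·CL))
v = √(2 × 20700 / (1.21 × 14.4 × 0.622)) = √3820 = 61.8 m/s

v = 61.8 m/s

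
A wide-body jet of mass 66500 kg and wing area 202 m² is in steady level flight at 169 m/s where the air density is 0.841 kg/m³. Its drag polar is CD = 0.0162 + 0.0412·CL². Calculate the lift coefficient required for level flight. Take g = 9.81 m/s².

CL = 0.269

In steady level flight, lift balances weight: W = mg = 66500 × 9.81 = 6.5236×10^5 N.
Dynamic pressure q = 0.5 × 0.841 × 169² = 12010 Pa.
CL = 2W/(ρv²S) = 2×6.5236×10^5/(0.841×169²×202) = 0.2689.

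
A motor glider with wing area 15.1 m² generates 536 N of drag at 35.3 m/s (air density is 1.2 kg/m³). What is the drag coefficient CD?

CD = 0.0475

From D = ½ρv²S·CD, rearranging gives CD = 2D/(ρv²S).
CD = 2 × 536 / (1.2 × 35.3² × 15.1) = 0.0475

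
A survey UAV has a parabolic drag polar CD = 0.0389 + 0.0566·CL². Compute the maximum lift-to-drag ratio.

For CD = CD0 + K·CL², (L/D)max occurs at CL* = √(CD0/K) and equals 1/(2√(K·CD0)).
(L/D)max = 1/(2√(0.0566 × 0.0389)) = 1/(2 × 0.04692) = 10.7

(L/D)max = 10.7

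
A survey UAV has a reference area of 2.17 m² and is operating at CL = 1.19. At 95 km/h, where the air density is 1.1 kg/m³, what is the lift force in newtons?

L = 989 N

Convert speed: v = 95 km/h ÷ 3.6 = 26.39 m/s.
Dynamic pressure q = ½ρv² = ½ × 1.1 × 26.39² = 383 Pa.
L = q·S·CL = 383 × 2.17 × 1.19 = 989 N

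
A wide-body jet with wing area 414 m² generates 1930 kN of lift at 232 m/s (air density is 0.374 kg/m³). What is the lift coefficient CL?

From L = ½ρv²S·CL, rearranging gives CL = 2L/(ρv²S).
CL = 2 × 1.93×10^6 / (0.374 × 232² × 414) = 0.463

CL = 0.463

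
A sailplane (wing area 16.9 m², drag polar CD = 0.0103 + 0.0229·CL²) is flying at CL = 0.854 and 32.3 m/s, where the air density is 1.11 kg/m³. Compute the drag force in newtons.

D = 264 N

CD = 0.0103 + 0.0229 × 0.854² = 0.027
D = ½ρv²S·CD = ½ × 1.11 × 32.3² × 16.9 × 0.027 = 264 N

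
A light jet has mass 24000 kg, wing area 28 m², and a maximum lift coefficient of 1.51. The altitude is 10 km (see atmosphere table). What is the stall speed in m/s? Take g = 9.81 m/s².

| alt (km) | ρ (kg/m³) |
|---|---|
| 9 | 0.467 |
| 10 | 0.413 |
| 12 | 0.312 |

V_stall = 164 m/s

At 10 km, from the table: ρ = 0.413 kg/m³.
Stall occurs when L = W at CL,max. W = mg = 24000 × 9.81 = 2.354×10^5 N.
From L = ½ρV²S·CL,max = W: V_stall = √(2W/(ρSCL,max)) = √(2·2.354×10^5/(0.413·28·1.51))
V_stall = √26970 = 164 m/s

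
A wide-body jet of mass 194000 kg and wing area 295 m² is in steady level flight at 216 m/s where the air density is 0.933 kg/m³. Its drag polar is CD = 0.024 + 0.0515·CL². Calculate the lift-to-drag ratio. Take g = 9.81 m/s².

Level flight ⇒ L = W = m·g = 194000 × 9.81 = 1.9031×10^6 N.
q = ½ρv² = ½ × 0.933 × 216² = 21770 Pa.
CL = W/(q·S) = 1.9031×10^6 / (21770 × 295) = 0.2964.
CD = 0.024 + 0.0515 × 0.2964² = 0.02852.
L/D = CL/CD = 0.2964 / 0.02852 = 10.4

L/D = 10.4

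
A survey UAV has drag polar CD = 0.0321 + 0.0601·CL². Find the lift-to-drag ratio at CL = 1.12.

CD = 0.0321 + 0.0601 × 1.12² = 0.1075
L/D = CL/CD = 1.12 / 0.1075 = 10.4

L/D = 10.4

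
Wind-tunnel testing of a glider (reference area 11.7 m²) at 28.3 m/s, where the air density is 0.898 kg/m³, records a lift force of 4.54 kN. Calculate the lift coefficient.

From L = ½ρv²S·CL, rearranging gives CL = 2L/(ρv²S).
CL = 2 × 4540 / (0.898 × 28.3² × 11.7) = 1.08

CL = 1.08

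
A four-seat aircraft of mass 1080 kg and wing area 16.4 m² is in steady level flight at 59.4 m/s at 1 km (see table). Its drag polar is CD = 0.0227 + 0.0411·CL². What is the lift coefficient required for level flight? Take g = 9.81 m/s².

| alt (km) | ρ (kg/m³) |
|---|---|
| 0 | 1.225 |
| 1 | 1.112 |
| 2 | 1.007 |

CL = 0.329

At 1 km, from the table: ρ = 1.112 kg/m³.
Level flight ⇒ L = W = m·g = 1080 × 9.81 = 10595 N.
Dynamic pressure q = 0.5 × 1.112 × 59.4² = 1962 Pa.
CL = 2W/(ρv²S) = 2×10595/(1.112×59.4²×16.4) = 0.3293.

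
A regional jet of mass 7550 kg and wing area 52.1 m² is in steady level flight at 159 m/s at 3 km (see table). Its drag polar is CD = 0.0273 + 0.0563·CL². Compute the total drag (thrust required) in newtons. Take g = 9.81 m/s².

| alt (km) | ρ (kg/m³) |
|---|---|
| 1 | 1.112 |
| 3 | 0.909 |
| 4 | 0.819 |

D = 16900 N

At 3 km, from the table: ρ = 0.909 kg/m³.
Weight W = mg = 7550 × 9.81 = 74066 N; in level flight L = W.
Dynamic pressure q = 0.5 × 0.909 × 159² = 11490 Pa.
Required CL = L/(qS) = 74066/(11490·52.1) = 0.1237.
CD = 0.0273 + 0.0563 × 0.1237² = 0.02816.
D = q·S·CD = 11490 × 52.1 × 0.02816 = 16860 N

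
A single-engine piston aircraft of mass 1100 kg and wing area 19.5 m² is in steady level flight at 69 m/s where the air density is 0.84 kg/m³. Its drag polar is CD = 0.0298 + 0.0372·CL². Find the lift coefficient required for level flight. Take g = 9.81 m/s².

In steady level flight, lift balances weight: W = mg = 1100 × 9.81 = 10791 N.
Dynamic pressure q = 0.5 × 0.84 × 69² = 2000 Pa.
CL = W/(q·S) = 10791 / (2000 × 19.5) = 0.2767.

CL = 0.277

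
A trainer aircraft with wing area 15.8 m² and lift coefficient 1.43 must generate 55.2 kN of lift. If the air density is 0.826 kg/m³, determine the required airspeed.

L = ½ρv²S·CL ⇒ v = √(2L/(ρ·S·CL))
v = √(2 × 55200 / (0.826 × 15.8 × 1.43)) = √5916 = 76.9 m/s

v = 76.9 m/s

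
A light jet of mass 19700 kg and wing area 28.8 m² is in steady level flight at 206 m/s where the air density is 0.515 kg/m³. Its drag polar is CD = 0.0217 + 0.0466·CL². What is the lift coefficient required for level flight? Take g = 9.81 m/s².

CL = 0.614

Level flight ⇒ L = W = m·g = 19700 × 9.81 = 1.9326×10^5 N.
Dynamic pressure q = 0.5 × 0.515 × 206² = 10930 Pa.
CL = W/(q·S) = 1.9326×10^5 / (10930 × 28.8) = 0.6141.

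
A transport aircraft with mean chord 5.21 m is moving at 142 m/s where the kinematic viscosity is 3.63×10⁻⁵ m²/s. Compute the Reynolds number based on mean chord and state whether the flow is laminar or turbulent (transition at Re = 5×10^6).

Re = 2.04×10^7 (turbulent)

Re = v·c/ν = 142 × 5.21 / (3.63×10⁻⁵) = 2.04×10^7
Since 2.04×10^7 > 5×10^6, the flow is turbulent.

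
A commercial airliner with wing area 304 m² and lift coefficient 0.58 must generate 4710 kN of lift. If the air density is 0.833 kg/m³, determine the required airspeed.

L = ½ρv²S·CL ⇒ v = √(2L/(ρ·S·CL))
v = √(2 × 4.71×10^6 / (0.833 × 304 × 0.58)) = √64140 = 253 m/s

v = 253 m/s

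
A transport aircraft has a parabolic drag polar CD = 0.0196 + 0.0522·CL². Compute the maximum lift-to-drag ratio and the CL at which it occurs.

For CD = CD0 + K·CL², (L/D)max occurs at CL* = √(CD0/K) and equals 1/(2√(K·CD0)).
(L/D)max = 1/(2√(0.0522 × 0.0196)) = 1/(2 × 0.03199) = 15.6
CL* = √(0.0196/0.0522) = 0.613

(L/D)max = 15.6, at CL = 0.613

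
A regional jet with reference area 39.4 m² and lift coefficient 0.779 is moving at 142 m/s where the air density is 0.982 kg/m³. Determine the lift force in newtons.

L = ½ρv²S·CL = ½ × 0.982 × 142² × 39.4 × 0.779 = 3.04×10^5 N ≈ 304 kN

L = 3.04×10^5 N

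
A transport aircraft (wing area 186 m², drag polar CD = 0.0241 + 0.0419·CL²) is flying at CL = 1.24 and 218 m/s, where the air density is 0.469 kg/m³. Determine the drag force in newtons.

D = 1.84×10^5 N

CD = 0.0241 + 0.0419 × 1.24² = 0.08853
D = ½ρv²S·CD = ½ × 0.469 × 218² × 186 × 0.08853 = 1.84×10^5 N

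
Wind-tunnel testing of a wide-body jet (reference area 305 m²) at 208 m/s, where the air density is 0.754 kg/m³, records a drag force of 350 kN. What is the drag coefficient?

CD = 0.0704

From D = ½ρv²S·CD, rearranging gives CD = 2D/(ρv²S).
CD = 2 × 3.5×10^5 / (0.754 × 208² × 305) = 0.0704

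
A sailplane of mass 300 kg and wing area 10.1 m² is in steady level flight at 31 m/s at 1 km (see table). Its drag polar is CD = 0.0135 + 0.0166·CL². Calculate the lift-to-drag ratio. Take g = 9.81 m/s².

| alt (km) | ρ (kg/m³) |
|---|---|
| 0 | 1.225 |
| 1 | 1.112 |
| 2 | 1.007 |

L/D = 29.6

At 1 km, from the table: ρ = 1.112 kg/m³.
In steady level flight, lift balances weight: W = mg = 300 × 9.81 = 2943 N.
q = ½ρv² = ½ × 1.112 × 31² = 534.3 Pa.
CL = W/(q·S) = 2943 / (534.3 × 10.1) = 0.5453.
CD = 0.0135 + 0.0166 × 0.5453² = 0.01844.
L/D = CL/CD = 0.5453 / 0.01844 = 29.6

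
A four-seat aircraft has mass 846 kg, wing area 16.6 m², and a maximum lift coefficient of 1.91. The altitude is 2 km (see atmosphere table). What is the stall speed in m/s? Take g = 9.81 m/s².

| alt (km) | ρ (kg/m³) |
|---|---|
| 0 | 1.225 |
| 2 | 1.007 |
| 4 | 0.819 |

At 2 km, from the table: ρ = 1.007 kg/m³.
Stall occurs when L = W at CL,max. W = mg = 846 × 9.81 = 8299 N.
V_stall = √(2W/(ρ·S·CL,max)) = √(2 × 8299 / (1.007 × 16.6 × 1.91))
V_stall = √519.9 = 22.8 m/s

V_stall = 22.8 m/s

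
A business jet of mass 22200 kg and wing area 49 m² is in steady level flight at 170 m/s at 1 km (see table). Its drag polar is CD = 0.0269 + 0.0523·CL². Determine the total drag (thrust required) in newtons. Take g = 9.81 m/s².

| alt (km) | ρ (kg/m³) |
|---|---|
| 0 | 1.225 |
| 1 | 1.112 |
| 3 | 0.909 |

D = 24300 N

At 1 km, from the table: ρ = 1.112 kg/m³.
In steady level flight, lift balances weight: W = mg = 22200 × 9.81 = 2.1778×10^5 N.
q = ½ρv² = ½ × 1.112 × 170² = 16070 Pa.
CL = 2W/(ρv²S) = 2×2.1778×10^5/(1.112×170²×49) = 0.2766.
CD = 0.0269 + 0.0523 × 0.2766² = 0.0309.
D = q·S·CD = 16070 × 49 × 0.0309 = 24330 N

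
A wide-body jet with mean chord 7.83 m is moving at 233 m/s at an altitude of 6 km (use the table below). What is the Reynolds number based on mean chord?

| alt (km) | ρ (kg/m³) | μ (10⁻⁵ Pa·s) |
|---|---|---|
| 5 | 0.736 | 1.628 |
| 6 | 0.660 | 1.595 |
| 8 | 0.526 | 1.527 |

Re = 7.55×10^7

At 6 km, from the table: ρ = 0.660 kg/m³, μ = 1.595×10⁻⁵ Pa·s.
Re = ρ·v·c/μ = 0.66 × 233 × 7.83 / (1.595×10⁻⁵) = 7.55×10^7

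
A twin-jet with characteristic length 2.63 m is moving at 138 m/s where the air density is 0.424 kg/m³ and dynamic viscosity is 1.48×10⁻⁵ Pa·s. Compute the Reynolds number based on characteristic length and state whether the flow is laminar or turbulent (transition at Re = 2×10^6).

Re = 1.04×10^7 (turbulent)

Re = ρ·v·c/μ = 0.424 × 138 × 2.63 / (1.48×10⁻⁵) = 1.04×10^7
Since 1.04×10^7 > 2×10^6, the flow is turbulent.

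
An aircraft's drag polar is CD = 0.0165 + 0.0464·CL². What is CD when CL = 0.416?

CD = 0.0165 + 0.0464 × 0.416² = 0.0165 + 0.00803 = 0.0245

CD = 0.0245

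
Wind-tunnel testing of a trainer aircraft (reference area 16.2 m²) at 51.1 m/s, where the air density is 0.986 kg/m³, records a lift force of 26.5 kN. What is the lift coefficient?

CL = 1.27

From L = ½ρv²S·CL, rearranging gives CL = 2L/(ρv²S).
CL = 2 × 26500 / (0.986 × 51.1² × 16.2) = 1.27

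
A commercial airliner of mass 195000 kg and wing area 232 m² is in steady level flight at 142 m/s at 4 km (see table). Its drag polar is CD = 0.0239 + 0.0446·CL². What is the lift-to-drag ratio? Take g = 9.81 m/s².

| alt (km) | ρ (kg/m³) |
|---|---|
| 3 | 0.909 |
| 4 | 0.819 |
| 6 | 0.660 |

At 4 km, from the table: ρ = 0.819 kg/m³.
Level flight ⇒ L = W = m·g = 195000 × 9.81 = 1.913×10^6 N.
q = ½ρv² = ½ × 0.819 × 142² = 8257 Pa.
CL = 2W/(ρv²S) = 2×1.913×10^6/(0.819×142²×232) = 0.9986.
CD = 0.0239 + 0.0446 × 0.9986² = 0.06837.
L/D = CL/CD = 0.9986 / 0.06837 = 14.6

L/D = 14.6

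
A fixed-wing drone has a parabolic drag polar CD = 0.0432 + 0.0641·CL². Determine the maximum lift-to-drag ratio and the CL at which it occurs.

For CD = CD0 + K·CL², (L/D)max occurs at CL* = √(CD0/K) and equals 1/(2√(K·CD0)).
(L/D)max = 1/(2√(0.0641 × 0.0432)) = 1/(2 × 0.05262) = 9.5
CL* = √(0.0432/0.0641) = 0.821

(L/D)max = 9.5, at CL = 0.821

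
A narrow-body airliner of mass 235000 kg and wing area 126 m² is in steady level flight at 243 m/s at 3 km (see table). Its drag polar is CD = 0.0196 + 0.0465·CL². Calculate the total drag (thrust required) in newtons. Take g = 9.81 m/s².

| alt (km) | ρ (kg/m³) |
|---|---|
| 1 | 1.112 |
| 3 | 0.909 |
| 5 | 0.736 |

At 3 km, from the table: ρ = 0.909 kg/m³.
In steady level flight, lift balances weight: W = mg = 235000 × 9.81 = 2.3054×10^6 N.
Dynamic pressure q = 0.5 × 0.909 × 243² = 26840 Pa.
CL = W/(q·S) = 2.3054×10^6 / (26840 × 126) = 0.6817.
CD = 0.0196 + 0.0465 × 0.6817² = 0.04121.
D = q·S·CD = 26840 × 126 × 0.04121 = 1.394×10^5 N

D = 1.39×10^5 N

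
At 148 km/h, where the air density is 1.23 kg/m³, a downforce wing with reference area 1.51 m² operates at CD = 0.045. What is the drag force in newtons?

D = 70.6 N

Convert speed: v = 148 km/h ÷ 3.6 = 41.11 m/s.
Dynamic pressure q = ½ρv² = ½ × 1.23 × 41.11² = 1039 Pa.
D = q·S·CD = 1039 × 1.51 × 0.045 = 70.6 N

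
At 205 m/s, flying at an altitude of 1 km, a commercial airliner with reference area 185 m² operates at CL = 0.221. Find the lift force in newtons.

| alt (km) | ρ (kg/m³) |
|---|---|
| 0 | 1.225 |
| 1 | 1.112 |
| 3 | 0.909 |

At 1 km, from the table: ρ = 1.112 kg/m³.
Dynamic pressure q = ½ρv² = ½ × 1.112 × 205² = 23370 Pa.
L = q·S·CL = 23370 × 185 × 0.221 = 9.55×10^5 N ≈ 955 kN

L = 9.55×10^5 N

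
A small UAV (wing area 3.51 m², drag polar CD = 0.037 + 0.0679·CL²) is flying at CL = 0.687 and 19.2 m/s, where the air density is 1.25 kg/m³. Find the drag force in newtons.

CD = 0.037 + 0.0679 × 0.687² = 0.06905
D = ½ρv²S·CD = ½ × 1.25 × 19.2² × 3.51 × 0.06905 = 55.8 N

D = 55.8 N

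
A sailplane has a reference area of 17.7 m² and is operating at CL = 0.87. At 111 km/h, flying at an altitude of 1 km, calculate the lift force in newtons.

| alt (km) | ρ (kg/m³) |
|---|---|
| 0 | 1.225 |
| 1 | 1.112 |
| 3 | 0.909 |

At 1 km, from the table: ρ = 1.112 kg/m³.
Convert speed: v = 111 km/h ÷ 3.6 = 30.83 m/s.
Dynamic pressure q = ½ρv² = ½ × 1.112 × 30.83² = 528.6 Pa.
L = q·S·CL = 528.6 × 17.7 × 0.87 = 8140 N ≈ 8.14 kN

L = 8140 N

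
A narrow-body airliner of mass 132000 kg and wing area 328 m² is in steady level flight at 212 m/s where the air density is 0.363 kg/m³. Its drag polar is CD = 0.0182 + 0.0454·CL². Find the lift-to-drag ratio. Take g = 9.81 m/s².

Level flight ⇒ L = W = m·g = 132000 × 9.81 = 1.2949×10^6 N.
Dynamic pressure q = 0.5 × 0.363 × 212² = 8157 Pa.
CL = 2W/(ρv²S) = 2×1.2949×10^6/(0.363×212²×328) = 0.484.
CD = 0.0182 + 0.0454 × 0.484² = 0.02883.
L/D = CL/CD = 0.484 / 0.02883 = 16.8

L/D = 16.8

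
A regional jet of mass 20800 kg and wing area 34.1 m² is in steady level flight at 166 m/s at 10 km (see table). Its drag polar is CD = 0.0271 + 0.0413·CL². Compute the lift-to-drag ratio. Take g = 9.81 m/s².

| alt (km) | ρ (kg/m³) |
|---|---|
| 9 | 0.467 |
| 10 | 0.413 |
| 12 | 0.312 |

L/D = 14.5

At 10 km, from the table: ρ = 0.413 kg/m³.
Level flight ⇒ L = W = m·g = 20800 × 9.81 = 2.0405×10^5 N.
q = ½ρv² = ½ × 0.413 × 166² = 5690 Pa.
Required CL = L/(qS) = 2.0405×10^5/(5690·34.1) = 1.052.
CD = 0.0271 + 0.0413 × 1.052² = 0.07277.
L/D = CL/CD = 1.052 / 0.07277 = 14.5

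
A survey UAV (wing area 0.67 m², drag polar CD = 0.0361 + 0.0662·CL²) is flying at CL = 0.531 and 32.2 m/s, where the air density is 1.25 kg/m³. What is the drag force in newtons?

D = 23.8 N

CD = 0.0361 + 0.0662 × 0.531² = 0.05477
D = ½ρv²S·CD = ½ × 1.25 × 32.2² × 0.67 × 0.05477 = 23.8 N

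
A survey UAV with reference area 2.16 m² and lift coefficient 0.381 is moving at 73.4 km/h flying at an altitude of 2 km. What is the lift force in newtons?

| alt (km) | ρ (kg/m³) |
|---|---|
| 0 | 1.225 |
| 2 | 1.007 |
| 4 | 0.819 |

At 2 km, from the table: ρ = 1.007 kg/m³.
Convert speed: v = 73.4 km/h ÷ 3.6 = 20.39 m/s.
Dynamic pressure q = ½ρv² = ½ × 1.007 × 20.39² = 209.3 Pa.
L = q·S·CL = 209.3 × 2.16 × 0.381 = 172 N

L = 172 N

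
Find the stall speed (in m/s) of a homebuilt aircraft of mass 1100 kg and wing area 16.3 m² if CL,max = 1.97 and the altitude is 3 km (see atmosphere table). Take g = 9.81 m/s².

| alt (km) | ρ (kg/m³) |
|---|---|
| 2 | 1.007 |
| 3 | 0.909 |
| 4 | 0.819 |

At 3 km, from the table: ρ = 0.909 kg/m³.
At stall, lift equals weight: L = W = m·g = 1100 × 9.81 = 10790 N.
From L = ½ρV²S·CL,max = W: V_stall = √(2W/(ρSCL,max)) = √(2·10790/(0.909·16.3·1.97))
V_stall = √739.4 = 27.2 m/s

V_stall = 27.2 m/s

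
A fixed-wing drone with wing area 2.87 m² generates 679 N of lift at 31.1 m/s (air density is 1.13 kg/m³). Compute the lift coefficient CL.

CL = 0.433

From L = ½ρv²S·CL, rearranging gives CL = 2L/(ρv²S).
CL = 2 × 679 / (1.13 × 31.1² × 2.87) = 0.433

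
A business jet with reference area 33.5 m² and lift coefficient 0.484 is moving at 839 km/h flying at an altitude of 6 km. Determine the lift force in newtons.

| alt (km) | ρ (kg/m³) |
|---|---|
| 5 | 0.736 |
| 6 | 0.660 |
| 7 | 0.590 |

L = 2.91×10^5 N

At 6 km, from the table: ρ = 0.660 kg/m³.
Convert speed: v = 839 km/h ÷ 3.6 = 233.1 m/s.
L = ½ρv²S·CL = ½ × 0.66 × 233.1² × 33.5 × 0.484 = 2.91×10^5 N ≈ 291 kN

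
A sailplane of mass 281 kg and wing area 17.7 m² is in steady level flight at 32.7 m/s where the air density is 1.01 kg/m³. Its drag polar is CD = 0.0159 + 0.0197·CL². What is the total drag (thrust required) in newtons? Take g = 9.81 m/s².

D = 168 N

In steady level flight, lift balances weight: W = mg = 281 × 9.81 = 2756.6 N.
Dynamic pressure q = 0.5 × 1.01 × 32.7² = 540 Pa.
CL = 2W/(ρv²S) = 2×2756.6/(1.01×32.7²×17.7) = 0.2884.
CD = 0.0159 + 0.0197 × 0.2884² = 0.01754.
D = q·S·CD = 540 × 17.7 × 0.01754 = 167.6 N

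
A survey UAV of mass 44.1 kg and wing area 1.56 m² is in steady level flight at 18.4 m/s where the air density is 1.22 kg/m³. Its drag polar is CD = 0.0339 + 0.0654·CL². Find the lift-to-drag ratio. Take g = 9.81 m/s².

Level flight ⇒ L = W = m·g = 44.1 × 9.81 = 432.62 N.
q = ½ρv² = ½ × 1.22 × 18.4² = 206.5 Pa.
CL = 2W/(ρv²S) = 2×432.62/(1.22×18.4²×1.56) = 1.343.
CD = 0.0339 + 0.0654 × 1.343² = 0.1518.
L/D = CL/CD = 1.343 / 0.1518 = 8.84

L/D = 8.84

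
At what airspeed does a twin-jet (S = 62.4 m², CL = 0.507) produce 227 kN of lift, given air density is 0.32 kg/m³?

v = 212 m/s

L = ½ρv²S·CL ⇒ v = √(2L/(ρ·S·CL))
v = √(2 × 2.27×10^5 / (0.32 × 62.4 × 0.507)) = √44840 = 212 m/s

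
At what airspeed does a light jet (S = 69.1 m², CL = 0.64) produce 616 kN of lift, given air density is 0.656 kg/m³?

L = ½ρv²S·CL ⇒ v = √(2L/(ρ·S·CL))
v = √(2 × 6.16×10^5 / (0.656 × 69.1 × 0.64)) = √42470 = 206 m/s

v = 206 m/s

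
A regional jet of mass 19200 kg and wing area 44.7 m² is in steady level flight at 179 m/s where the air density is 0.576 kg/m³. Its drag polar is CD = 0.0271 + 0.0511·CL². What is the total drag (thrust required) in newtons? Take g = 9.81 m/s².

Level flight ⇒ L = W = m·g = 19200 × 9.81 = 1.8835×10^5 N.
q = ½ρv² = ½ × 0.576 × 179² = 9228 Pa.
CL = W/(q·S) = 1.8835×10^5 / (9228 × 44.7) = 0.4566.
CD = 0.0271 + 0.0511 × 0.4566² = 0.03775.
D = q·S·CD = 9228 × 44.7 × 0.03775 = 15570 N

D = 15600 N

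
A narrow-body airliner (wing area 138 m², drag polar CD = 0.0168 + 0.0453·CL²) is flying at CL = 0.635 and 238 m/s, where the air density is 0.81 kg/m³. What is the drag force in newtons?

D = 1.11×10^5 N

CD = 0.0168 + 0.0453 × 0.635² = 0.03507
D = ½ρv²S·CD = ½ × 0.81 × 238² × 138 × 0.03507 = 1.11×10^5 N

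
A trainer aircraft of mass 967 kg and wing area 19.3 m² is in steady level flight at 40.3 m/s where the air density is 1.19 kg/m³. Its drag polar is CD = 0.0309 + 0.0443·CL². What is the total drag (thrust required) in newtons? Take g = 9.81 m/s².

Level flight ⇒ L = W = m·g = 967 × 9.81 = 9486.3 N.
q = ½ρv² = ½ × 1.19 × 40.3² = 966.3 Pa.
CL = 2W/(ρv²S) = 2×9486.3/(1.19×40.3²×19.3) = 0.5086.
CD = 0.0309 + 0.0443 × 0.5086² = 0.04236.
D = q·S·CD = 966.3 × 19.3 × 0.04236 = 790 N

D = 790 N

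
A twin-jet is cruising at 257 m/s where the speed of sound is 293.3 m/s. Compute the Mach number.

M = v/a = 257 / 293.3 = 0.876

M = 0.876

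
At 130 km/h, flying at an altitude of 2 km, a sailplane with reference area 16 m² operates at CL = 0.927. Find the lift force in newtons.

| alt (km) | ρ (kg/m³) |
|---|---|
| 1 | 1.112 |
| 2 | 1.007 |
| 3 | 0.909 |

L = 9740 N

At 2 km, from the table: ρ = 1.007 kg/m³.
Convert speed: v = 130 km/h ÷ 3.6 = 36.11 m/s.
L = ½ρv²S·CL = ½ × 1.007 × 36.11² × 16 × 0.927 = 9740 N ≈ 9.74 kN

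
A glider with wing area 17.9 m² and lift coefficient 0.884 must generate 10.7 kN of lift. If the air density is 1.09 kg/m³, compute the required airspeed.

L = ½ρv²S·CL ⇒ v = √(2L/(ρ·S·CL))
v = √(2 × 10700 / (1.09 × 17.9 × 0.884)) = √1241 = 35.2 m/s

v = 35.2 m/s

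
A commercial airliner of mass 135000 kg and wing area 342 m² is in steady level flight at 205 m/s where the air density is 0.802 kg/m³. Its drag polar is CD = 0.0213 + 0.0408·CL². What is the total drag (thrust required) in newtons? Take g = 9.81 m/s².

D = 1.35×10^5 N

Weight W = mg = 135000 × 9.81 = 1.3244×10^6 N; in level flight L = W.
Dynamic pressure q = 0.5 × 0.802 × 205² = 16850 Pa.
CL = W/(q·S) = 1.3244×10^6 / (16850 × 342) = 0.2298.
CD = 0.0213 + 0.0408 × 0.2298² = 0.02345.
D = q·S·CD = 16850 × 342 × 0.02345 = 1.352×10^5 N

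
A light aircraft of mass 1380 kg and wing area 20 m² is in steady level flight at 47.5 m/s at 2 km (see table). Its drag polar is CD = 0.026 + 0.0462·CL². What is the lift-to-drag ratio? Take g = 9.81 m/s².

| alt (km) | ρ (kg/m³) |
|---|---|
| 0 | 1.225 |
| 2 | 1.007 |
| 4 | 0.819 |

At 2 km, from the table: ρ = 1.007 kg/m³.
In steady level flight, lift balances weight: W = mg = 1380 × 9.81 = 13538 N.
Dynamic pressure q = 0.5 × 1.007 × 47.5² = 1136 Pa.
CL = W/(q·S) = 13538 / (1136 × 20) = 0.5958.
CD = 0.026 + 0.0462 × 0.5958² = 0.0424.
L/D = CL/CD = 0.5958 / 0.0424 = 14.1

L/D = 14.1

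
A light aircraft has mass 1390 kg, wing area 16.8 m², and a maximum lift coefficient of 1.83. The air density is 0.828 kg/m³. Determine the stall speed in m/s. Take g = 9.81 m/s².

V_stall = 32.7 m/s

Weight W = mg = 1390 × 9.81 = 13640 N.
V_stall = √(2W/(ρ·S·CL,max)) = √(2 × 13640 / (0.828 × 16.8 × 1.83))
V_stall = √1071 = 32.7 m/s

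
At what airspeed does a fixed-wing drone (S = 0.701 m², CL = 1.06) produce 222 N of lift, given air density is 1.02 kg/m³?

v = 24.2 m/s

L = ½ρv²S·CL ⇒ v = √(2L/(ρ·S·CL))
v = √(2 × 222 / (1.02 × 0.701 × 1.06)) = √585.8 = 24.2 m/s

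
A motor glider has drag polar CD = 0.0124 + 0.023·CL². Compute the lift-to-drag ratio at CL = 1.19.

CD = 0.0124 + 0.023 × 1.19² = 0.04497
L/D = CL/CD = 1.19 / 0.04497 = 26.5

L/D = 26.5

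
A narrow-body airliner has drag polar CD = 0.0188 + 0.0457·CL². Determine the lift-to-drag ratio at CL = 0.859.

L/D = 16.4

CD = 0.0188 + 0.0457 × 0.859² = 0.05252
L/D = CL/CD = 0.859 / 0.05252 = 16.4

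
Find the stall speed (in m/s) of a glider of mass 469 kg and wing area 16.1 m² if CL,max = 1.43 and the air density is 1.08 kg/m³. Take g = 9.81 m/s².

V_stall = 19.2 m/s

Weight W = mg = 469 × 9.81 = 4601 N.
V_stall = √(2W/(ρ·S·CL,max)) = √(2 × 4601 / (1.08 × 16.1 × 1.43))
V_stall = √370.1 = 19.2 m/s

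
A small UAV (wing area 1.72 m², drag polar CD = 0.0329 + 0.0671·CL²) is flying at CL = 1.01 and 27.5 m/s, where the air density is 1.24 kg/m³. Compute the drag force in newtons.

CD = 0.0329 + 0.0671 × 1.01² = 0.1013
D = ½ρv²S·CD = ½ × 1.24 × 27.5² × 1.72 × 0.1013 = 81.7 N

D = 81.7 N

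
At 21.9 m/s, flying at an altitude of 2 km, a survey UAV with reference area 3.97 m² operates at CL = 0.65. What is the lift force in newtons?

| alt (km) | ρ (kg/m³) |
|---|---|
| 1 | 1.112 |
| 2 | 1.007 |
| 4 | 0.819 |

At 2 km, from the table: ρ = 1.007 kg/m³.
Dynamic pressure q = ½ρv² = ½ × 1.007 × 21.9² = 241.5 Pa.
L = q·S·CL = 241.5 × 3.97 × 0.65 = 623 N

L = 623 N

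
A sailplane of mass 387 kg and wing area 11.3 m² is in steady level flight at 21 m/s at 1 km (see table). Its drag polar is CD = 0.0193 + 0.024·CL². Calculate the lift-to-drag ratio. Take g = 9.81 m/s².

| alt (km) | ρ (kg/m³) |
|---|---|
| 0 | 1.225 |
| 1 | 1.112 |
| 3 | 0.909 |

At 1 km, from the table: ρ = 1.112 kg/m³.
Weight W = mg = 387 × 9.81 = 3796.5 N; in level flight L = W.
Dynamic pressure q = 0.5 × 1.112 × 21² = 245.2 Pa.
CL = 2W/(ρv²S) = 2×3796.5/(1.112×21²×11.3) = 1.37.
CD = 0.0193 + 0.024 × 1.37² = 0.06436.
L/D = CL/CD = 1.37 / 0.06436 = 21.3

L/D = 21.3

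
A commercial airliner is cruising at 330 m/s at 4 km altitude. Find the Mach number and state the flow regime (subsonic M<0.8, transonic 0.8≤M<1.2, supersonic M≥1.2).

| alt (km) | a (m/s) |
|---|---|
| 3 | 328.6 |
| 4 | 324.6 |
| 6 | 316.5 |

M = 1.02 (transonic)

At 4 km, from the table: a = 324.6 m/s.
M = v/a = 330 / 324.6 = 1.02
M = 1.02 → transonic.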